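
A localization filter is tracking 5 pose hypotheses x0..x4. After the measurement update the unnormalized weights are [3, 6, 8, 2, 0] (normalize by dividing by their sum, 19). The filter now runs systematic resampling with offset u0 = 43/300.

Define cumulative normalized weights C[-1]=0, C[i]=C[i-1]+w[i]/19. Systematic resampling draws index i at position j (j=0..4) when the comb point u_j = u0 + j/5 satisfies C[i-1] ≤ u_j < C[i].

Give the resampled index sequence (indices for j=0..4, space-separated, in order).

C = [3/19, 9/19, 17/19, 1, 1]
j=0: u_0=43/300 ∈ [0, 3/19) → index 0
j=1: u_1=103/300 ∈ [3/19, 9/19) → index 1
j=2: u_2=163/300 ∈ [9/19, 17/19) → index 2
j=3: u_3=223/300 ∈ [9/19, 17/19) → index 2
j=4: u_4=283/300 ∈ [17/19, 1) → index 3

0 1 2 2 3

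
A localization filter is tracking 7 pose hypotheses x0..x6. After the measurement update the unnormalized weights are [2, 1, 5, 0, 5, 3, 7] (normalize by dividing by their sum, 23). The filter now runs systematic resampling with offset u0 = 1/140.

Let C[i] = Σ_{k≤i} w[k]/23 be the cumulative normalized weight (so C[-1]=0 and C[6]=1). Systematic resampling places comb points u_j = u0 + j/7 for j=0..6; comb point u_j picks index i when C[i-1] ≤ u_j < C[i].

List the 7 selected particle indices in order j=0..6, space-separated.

C = [2/23, 3/23, 8/23, 8/23, 13/23, 16/23, 1]
j=0: u_0=1/140 ∈ [0, 2/23) → index 0
j=1: u_1=3/20 ∈ [3/23, 8/23) → index 2
j=2: u_2=41/140 ∈ [3/23, 8/23) → index 2
j=3: u_3=61/140 ∈ [8/23, 13/23) → index 4
j=4: u_4=81/140 ∈ [13/23, 16/23) → index 5
j=5: u_5=101/140 ∈ [16/23, 1) → index 6
j=6: u_6=121/140 ∈ [16/23, 1) → index 6

0 2 2 4 5 6 6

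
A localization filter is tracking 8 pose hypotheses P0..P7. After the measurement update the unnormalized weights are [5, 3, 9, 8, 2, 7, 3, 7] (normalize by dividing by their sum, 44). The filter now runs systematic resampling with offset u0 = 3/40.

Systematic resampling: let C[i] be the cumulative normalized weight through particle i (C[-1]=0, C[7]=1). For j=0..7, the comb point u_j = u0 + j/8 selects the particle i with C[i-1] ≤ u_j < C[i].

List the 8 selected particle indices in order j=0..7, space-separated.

0 2 2 3 4 5 6 7

C = [5/44, 2/11, 17/44, 25/44, 27/44, 17/22, 37/44, 1]
j=0: u_0=3/40 ∈ [0, 5/44) → index 0
j=1: u_1=1/5 ∈ [2/11, 17/44) → index 2
j=2: u_2=13/40 ∈ [2/11, 17/44) → index 2
j=3: u_3=9/20 ∈ [17/44, 25/44) → index 3
j=4: u_4=23/40 ∈ [25/44, 27/44) → index 4
j=5: u_5=7/10 ∈ [27/44, 17/22) → index 5
j=6: u_6=33/40 ∈ [17/22, 37/44) → index 6
j=7: u_7=19/20 ∈ [37/44, 1) → index 7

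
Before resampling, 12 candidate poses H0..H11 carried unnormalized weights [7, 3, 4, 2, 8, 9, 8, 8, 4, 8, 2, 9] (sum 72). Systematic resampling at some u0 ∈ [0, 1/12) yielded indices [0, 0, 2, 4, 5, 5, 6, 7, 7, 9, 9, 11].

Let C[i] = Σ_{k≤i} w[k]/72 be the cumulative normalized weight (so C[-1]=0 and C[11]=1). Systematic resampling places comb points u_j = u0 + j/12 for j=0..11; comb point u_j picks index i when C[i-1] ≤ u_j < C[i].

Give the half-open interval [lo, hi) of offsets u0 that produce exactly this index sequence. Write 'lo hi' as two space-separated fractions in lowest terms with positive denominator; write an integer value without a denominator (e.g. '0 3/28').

C = [7/72, 5/36, 7/36, 2/9, 1/3, 11/24, 41/72, 49/72, 53/72, 61/72, 7/8, 1]
j=0 picked index 0: u0 ∈ [0, 7/72)
j=1 picked index 0: u0 ∈ [-1/12, 1/72)
j=2 picked index 2: u0 ∈ [-1/36, 1/36)
j=3 picked index 4: u0 ∈ [-1/36, 1/12)
j=4 picked index 5: u0 ∈ [0, 1/8)
j=5 picked index 5: u0 ∈ [-1/12, 1/24)
j=6 picked index 6: u0 ∈ [-1/24, 5/72)
j=7 picked index 7: u0 ∈ [-1/72, 7/72)
j=8 picked index 7: u0 ∈ [-7/72, 1/72)
j=9 picked index 9: u0 ∈ [-1/72, 7/72)
j=10 picked index 9: u0 ∈ [-7/72, 1/72)
j=11 picked index 11: u0 ∈ [-1/24, 1/12)
intersection: [0, 1/72)

0 1/72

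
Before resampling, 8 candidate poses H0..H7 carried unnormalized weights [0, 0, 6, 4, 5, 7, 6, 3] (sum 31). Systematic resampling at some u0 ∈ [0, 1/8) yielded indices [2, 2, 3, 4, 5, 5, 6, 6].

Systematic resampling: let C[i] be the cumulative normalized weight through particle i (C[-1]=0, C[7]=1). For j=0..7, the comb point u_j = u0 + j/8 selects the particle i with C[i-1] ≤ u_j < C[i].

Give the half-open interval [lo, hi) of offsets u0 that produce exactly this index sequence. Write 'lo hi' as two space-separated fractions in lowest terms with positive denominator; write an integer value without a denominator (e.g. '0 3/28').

C = [0, 0, 6/31, 10/31, 15/31, 22/31, 28/31, 1]
j=0 picked index 2: u0 ∈ [0, 6/31)
j=1 picked index 2: u0 ∈ [-1/8, 17/248)
j=2 picked index 3: u0 ∈ [-7/124, 9/124)
j=3 picked index 4: u0 ∈ [-13/248, 27/248)
j=4 picked index 5: u0 ∈ [-1/62, 13/62)
j=5 picked index 5: u0 ∈ [-35/248, 21/248)
j=6 picked index 6: u0 ∈ [-5/124, 19/124)
j=7 picked index 6: u0 ∈ [-41/248, 7/248)
intersection: [0, 7/248)

0 7/248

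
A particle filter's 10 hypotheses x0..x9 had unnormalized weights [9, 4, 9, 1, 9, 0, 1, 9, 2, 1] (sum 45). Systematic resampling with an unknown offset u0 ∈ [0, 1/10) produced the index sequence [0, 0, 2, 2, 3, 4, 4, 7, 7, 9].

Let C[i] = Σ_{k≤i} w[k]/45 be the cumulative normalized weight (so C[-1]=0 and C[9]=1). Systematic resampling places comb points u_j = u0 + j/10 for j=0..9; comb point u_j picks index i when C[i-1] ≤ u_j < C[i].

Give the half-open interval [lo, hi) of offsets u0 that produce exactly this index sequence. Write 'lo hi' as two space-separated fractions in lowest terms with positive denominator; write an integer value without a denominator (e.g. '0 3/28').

4/45 1/10

C = [1/5, 13/45, 22/45, 23/45, 32/45, 32/45, 11/15, 14/15, 44/45, 1]
j=0 picked index 0: u0 ∈ [0, 1/5)
j=1 picked index 0: u0 ∈ [-1/10, 1/10)
j=2 picked index 2: u0 ∈ [4/45, 13/45)
j=3 picked index 2: u0 ∈ [-1/90, 17/90)
j=4 picked index 3: u0 ∈ [4/45, 1/9)
j=5 picked index 4: u0 ∈ [1/90, 19/90)
j=6 picked index 4: u0 ∈ [-4/45, 1/9)
j=7 picked index 7: u0 ∈ [1/30, 7/30)
j=8 picked index 7: u0 ∈ [-1/15, 2/15)
j=9 picked index 9: u0 ∈ [7/90, 1/10)
intersection: [4/45, 1/10)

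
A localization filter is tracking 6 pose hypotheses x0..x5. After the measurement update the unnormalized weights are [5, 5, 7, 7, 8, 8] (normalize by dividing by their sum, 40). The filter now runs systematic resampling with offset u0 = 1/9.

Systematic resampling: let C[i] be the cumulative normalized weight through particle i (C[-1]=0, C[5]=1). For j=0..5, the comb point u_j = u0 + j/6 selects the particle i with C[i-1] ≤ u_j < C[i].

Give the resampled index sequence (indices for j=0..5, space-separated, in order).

0 2 3 4 4 5

C = [1/8, 1/4, 17/40, 3/5, 4/5, 1]
j=0: u_0=1/9 ∈ [0, 1/8) → index 0
j=1: u_1=5/18 ∈ [1/4, 17/40) → index 2
j=2: u_2=4/9 ∈ [17/40, 3/5) → index 3
j=3: u_3=11/18 ∈ [3/5, 4/5) → index 4
j=4: u_4=7/9 ∈ [3/5, 4/5) → index 4
j=5: u_5=17/18 ∈ [4/5, 1) → index 5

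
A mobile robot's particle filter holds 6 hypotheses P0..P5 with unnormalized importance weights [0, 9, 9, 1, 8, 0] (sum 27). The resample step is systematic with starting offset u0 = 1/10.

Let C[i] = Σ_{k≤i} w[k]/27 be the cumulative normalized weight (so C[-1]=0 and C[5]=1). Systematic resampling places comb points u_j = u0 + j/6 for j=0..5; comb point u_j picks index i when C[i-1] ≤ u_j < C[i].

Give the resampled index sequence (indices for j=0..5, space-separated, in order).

C = [0, 1/3, 2/3, 19/27, 1, 1]
j=0: u_0=1/10 ∈ [0, 1/3) → index 1
j=1: u_1=4/15 ∈ [0, 1/3) → index 1
j=2: u_2=13/30 ∈ [1/3, 2/3) → index 2
j=3: u_3=3/5 ∈ [1/3, 2/3) → index 2
j=4: u_4=23/30 ∈ [19/27, 1) → index 4
j=5: u_5=14/15 ∈ [19/27, 1) → index 4

1 1 2 2 4 4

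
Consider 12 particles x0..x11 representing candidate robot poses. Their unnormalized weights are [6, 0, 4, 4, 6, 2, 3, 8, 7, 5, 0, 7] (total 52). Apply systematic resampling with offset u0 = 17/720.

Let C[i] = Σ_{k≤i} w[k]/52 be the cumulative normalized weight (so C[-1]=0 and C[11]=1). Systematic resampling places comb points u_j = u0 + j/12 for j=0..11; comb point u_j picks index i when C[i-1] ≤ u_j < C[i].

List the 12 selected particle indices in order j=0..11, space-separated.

0 0 2 4 4 6 7 7 8 9 9 11

C = [3/26, 3/26, 5/26, 7/26, 5/13, 11/26, 25/52, 33/52, 10/13, 45/52, 45/52, 1]
j=0: u_0=17/720 ∈ [0, 3/26) → index 0
j=1: u_1=77/720 ∈ [0, 3/26) → index 0
j=2: u_2=137/720 ∈ [3/26, 5/26) → index 2
j=3: u_3=197/720 ∈ [7/26, 5/13) → index 4
j=4: u_4=257/720 ∈ [7/26, 5/13) → index 4
j=5: u_5=317/720 ∈ [11/26, 25/52) → index 6
j=6: u_6=377/720 ∈ [25/52, 33/52) → index 7
j=7: u_7=437/720 ∈ [25/52, 33/52) → index 7
j=8: u_8=497/720 ∈ [33/52, 10/13) → index 8
j=9: u_9=557/720 ∈ [10/13, 45/52) → index 9
j=10: u_10=617/720 ∈ [10/13, 45/52) → index 9
j=11: u_11=677/720 ∈ [45/52, 1) → index 11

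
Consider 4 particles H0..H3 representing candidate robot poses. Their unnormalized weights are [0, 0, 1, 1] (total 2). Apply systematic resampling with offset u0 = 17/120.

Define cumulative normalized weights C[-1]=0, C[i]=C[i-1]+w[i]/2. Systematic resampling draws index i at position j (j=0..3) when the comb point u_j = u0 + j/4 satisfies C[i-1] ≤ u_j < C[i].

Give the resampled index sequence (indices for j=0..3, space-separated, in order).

2 2 3 3

C = [0, 0, 1/2, 1]
j=0: u_0=17/120 ∈ [0, 1/2) → index 2
j=1: u_1=47/120 ∈ [0, 1/2) → index 2
j=2: u_2=77/120 ∈ [1/2, 1) → index 3
j=3: u_3=107/120 ∈ [1/2, 1) → index 3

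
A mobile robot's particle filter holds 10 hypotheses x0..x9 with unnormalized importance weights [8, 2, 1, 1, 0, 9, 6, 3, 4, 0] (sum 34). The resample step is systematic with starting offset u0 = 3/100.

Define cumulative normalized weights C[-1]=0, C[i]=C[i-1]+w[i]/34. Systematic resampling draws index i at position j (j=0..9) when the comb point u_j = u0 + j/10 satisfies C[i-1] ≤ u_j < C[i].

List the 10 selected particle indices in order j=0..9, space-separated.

C = [4/17, 5/17, 11/34, 6/17, 6/17, 21/34, 27/34, 15/17, 1, 1]
j=0: u_0=3/100 ∈ [0, 4/17) → index 0
j=1: u_1=13/100 ∈ [0, 4/17) → index 0
j=2: u_2=23/100 ∈ [0, 4/17) → index 0
j=3: u_3=33/100 ∈ [11/34, 6/17) → index 3
j=4: u_4=43/100 ∈ [6/17, 21/34) → index 5
j=5: u_5=53/100 ∈ [6/17, 21/34) → index 5
j=6: u_6=63/100 ∈ [21/34, 27/34) → index 6
j=7: u_7=73/100 ∈ [21/34, 27/34) → index 6
j=8: u_8=83/100 ∈ [27/34, 15/17) → index 7
j=9: u_9=93/100 ∈ [15/17, 1) → index 8

0 0 0 3 5 5 6 6 7 8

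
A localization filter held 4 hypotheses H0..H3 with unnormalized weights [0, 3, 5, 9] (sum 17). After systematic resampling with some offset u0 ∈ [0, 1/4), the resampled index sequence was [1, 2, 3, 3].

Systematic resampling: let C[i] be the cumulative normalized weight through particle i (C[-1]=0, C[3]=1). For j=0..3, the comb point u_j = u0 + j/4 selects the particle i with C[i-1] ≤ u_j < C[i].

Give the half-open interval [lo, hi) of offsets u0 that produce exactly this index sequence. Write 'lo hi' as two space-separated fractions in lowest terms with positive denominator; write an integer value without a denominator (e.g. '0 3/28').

C = [0, 3/17, 8/17, 1]
j=0 picked index 1: u0 ∈ [0, 3/17)
j=1 picked index 2: u0 ∈ [-5/68, 15/68)
j=2 picked index 3: u0 ∈ [-1/34, 1/2)
j=3 picked index 3: u0 ∈ [-19/68, 1/4)
intersection: [0, 3/17)

0 3/17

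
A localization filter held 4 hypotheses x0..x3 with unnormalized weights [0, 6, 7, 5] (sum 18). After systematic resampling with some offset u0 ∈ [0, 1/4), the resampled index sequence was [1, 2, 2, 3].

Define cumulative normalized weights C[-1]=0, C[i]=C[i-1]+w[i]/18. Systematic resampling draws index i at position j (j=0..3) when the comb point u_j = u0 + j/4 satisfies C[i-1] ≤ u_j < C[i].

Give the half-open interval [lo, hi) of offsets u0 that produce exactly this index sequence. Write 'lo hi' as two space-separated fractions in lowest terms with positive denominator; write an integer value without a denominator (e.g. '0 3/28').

1/12 2/9

C = [0, 1/3, 13/18, 1]
j=0 picked index 1: u0 ∈ [0, 1/3)
j=1 picked index 2: u0 ∈ [1/12, 17/36)
j=2 picked index 2: u0 ∈ [-1/6, 2/9)
j=3 picked index 3: u0 ∈ [-1/36, 1/4)
intersection: [1/12, 2/9)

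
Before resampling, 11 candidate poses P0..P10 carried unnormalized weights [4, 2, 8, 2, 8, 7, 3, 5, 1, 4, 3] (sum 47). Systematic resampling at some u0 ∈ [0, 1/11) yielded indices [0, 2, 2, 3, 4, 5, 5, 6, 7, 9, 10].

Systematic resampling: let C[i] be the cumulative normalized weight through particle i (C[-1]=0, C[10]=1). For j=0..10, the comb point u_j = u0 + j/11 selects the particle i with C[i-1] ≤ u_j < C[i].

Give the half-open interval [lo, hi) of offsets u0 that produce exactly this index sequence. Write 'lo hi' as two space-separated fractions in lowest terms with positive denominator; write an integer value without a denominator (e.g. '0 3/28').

C = [4/47, 6/47, 14/47, 16/47, 24/47, 31/47, 34/47, 39/47, 40/47, 44/47, 1]
j=0 picked index 0: u0 ∈ [0, 4/47)
j=1 picked index 2: u0 ∈ [19/517, 107/517)
j=2 picked index 2: u0 ∈ [-28/517, 60/517)
j=3 picked index 3: u0 ∈ [13/517, 35/517)
j=4 picked index 4: u0 ∈ [-12/517, 76/517)
j=5 picked index 5: u0 ∈ [29/517, 106/517)
j=6 picked index 5: u0 ∈ [-18/517, 59/517)
j=7 picked index 6: u0 ∈ [12/517, 45/517)
j=8 picked index 7: u0 ∈ [-2/517, 53/517)
j=9 picked index 9: u0 ∈ [17/517, 61/517)
j=10 picked index 10: u0 ∈ [14/517, 1/11)
intersection: [29/517, 35/517)

29/517 35/517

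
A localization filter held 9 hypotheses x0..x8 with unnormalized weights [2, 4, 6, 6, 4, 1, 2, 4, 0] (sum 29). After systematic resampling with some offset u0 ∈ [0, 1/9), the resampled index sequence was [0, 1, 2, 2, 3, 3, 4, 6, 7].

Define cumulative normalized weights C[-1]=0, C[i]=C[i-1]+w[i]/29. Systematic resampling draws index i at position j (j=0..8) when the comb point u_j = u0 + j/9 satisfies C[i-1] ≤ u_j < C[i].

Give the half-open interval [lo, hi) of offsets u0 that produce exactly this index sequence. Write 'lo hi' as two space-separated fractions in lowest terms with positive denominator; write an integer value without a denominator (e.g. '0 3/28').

C = [2/29, 6/29, 12/29, 18/29, 22/29, 23/29, 25/29, 1, 1]
j=0 picked index 0: u0 ∈ [0, 2/29)
j=1 picked index 1: u0 ∈ [-11/261, 25/261)
j=2 picked index 2: u0 ∈ [-4/261, 50/261)
j=3 picked index 2: u0 ∈ [-11/87, 7/87)
j=4 picked index 3: u0 ∈ [-8/261, 46/261)
j=5 picked index 3: u0 ∈ [-37/261, 17/261)
j=6 picked index 4: u0 ∈ [-4/87, 8/87)
j=7 picked index 6: u0 ∈ [4/261, 22/261)
j=8 picked index 7: u0 ∈ [-7/261, 1/9)
intersection: [4/261, 17/261)

4/261 17/261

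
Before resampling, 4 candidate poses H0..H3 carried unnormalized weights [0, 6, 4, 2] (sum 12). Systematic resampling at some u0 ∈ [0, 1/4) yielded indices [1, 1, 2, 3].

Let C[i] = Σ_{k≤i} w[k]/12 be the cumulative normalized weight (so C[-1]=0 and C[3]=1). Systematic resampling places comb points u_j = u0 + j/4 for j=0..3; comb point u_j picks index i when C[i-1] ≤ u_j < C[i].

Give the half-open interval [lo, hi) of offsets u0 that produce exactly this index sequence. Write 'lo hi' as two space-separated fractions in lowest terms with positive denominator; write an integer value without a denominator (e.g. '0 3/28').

1/12 1/4

C = [0, 1/2, 5/6, 1]
j=0 picked index 1: u0 ∈ [0, 1/2)
j=1 picked index 1: u0 ∈ [-1/4, 1/4)
j=2 picked index 2: u0 ∈ [0, 1/3)
j=3 picked index 3: u0 ∈ [1/12, 1/4)
intersection: [1/12, 1/4)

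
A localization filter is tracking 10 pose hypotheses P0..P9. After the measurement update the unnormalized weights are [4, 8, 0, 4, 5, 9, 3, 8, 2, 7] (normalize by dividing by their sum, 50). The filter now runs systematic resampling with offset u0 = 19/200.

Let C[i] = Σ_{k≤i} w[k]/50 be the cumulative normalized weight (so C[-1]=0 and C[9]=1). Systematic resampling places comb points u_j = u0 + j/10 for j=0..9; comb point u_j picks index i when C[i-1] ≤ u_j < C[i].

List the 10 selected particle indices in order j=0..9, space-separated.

C = [2/25, 6/25, 6/25, 8/25, 21/50, 3/5, 33/50, 41/50, 43/50, 1]
j=0: u_0=19/200 ∈ [2/25, 6/25) → index 1
j=1: u_1=39/200 ∈ [2/25, 6/25) → index 1
j=2: u_2=59/200 ∈ [6/25, 8/25) → index 3
j=3: u_3=79/200 ∈ [8/25, 21/50) → index 4
j=4: u_4=99/200 ∈ [21/50, 3/5) → index 5
j=5: u_5=119/200 ∈ [21/50, 3/5) → index 5
j=6: u_6=139/200 ∈ [33/50, 41/50) → index 7
j=7: u_7=159/200 ∈ [33/50, 41/50) → index 7
j=8: u_8=179/200 ∈ [43/50, 1) → index 9
j=9: u_9=199/200 ∈ [43/50, 1) → index 9

1 1 3 4 5 5 7 7 9 9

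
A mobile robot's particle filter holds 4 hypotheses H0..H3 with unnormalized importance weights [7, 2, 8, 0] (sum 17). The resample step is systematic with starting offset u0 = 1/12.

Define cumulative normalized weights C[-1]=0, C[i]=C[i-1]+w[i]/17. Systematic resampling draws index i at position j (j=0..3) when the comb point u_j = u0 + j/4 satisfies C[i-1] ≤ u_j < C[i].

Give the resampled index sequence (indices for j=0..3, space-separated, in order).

0 0 2 2

C = [7/17, 9/17, 1, 1]
j=0: u_0=1/12 ∈ [0, 7/17) → index 0
j=1: u_1=1/3 ∈ [0, 7/17) → index 0
j=2: u_2=7/12 ∈ [9/17, 1) → index 2
j=3: u_3=5/6 ∈ [9/17, 1) → index 2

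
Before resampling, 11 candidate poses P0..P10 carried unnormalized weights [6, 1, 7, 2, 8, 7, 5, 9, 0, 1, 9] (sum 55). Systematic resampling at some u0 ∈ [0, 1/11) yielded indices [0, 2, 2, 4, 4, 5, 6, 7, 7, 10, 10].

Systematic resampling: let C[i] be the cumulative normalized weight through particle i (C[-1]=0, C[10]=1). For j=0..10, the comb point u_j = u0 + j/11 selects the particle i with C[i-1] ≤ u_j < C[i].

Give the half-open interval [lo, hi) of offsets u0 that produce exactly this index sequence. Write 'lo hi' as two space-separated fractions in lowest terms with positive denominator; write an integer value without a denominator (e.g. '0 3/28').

2/55 4/55

C = [6/55, 7/55, 14/55, 16/55, 24/55, 31/55, 36/55, 9/11, 9/11, 46/55, 1]
j=0 picked index 0: u0 ∈ [0, 6/55)
j=1 picked index 2: u0 ∈ [2/55, 9/55)
j=2 picked index 2: u0 ∈ [-3/55, 4/55)
j=3 picked index 4: u0 ∈ [1/55, 9/55)
j=4 picked index 4: u0 ∈ [-4/55, 4/55)
j=5 picked index 5: u0 ∈ [-1/55, 6/55)
j=6 picked index 6: u0 ∈ [1/55, 6/55)
j=7 picked index 7: u0 ∈ [1/55, 2/11)
j=8 picked index 7: u0 ∈ [-4/55, 1/11)
j=9 picked index 10: u0 ∈ [1/55, 2/11)
j=10 picked index 10: u0 ∈ [-4/55, 1/11)
intersection: [2/55, 4/55)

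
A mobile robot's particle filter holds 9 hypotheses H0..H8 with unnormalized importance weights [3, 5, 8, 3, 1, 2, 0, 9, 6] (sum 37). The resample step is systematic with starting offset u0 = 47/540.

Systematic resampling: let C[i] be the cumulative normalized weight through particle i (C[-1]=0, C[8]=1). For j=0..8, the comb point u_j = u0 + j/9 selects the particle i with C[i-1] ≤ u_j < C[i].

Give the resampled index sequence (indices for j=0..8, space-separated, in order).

C = [3/37, 8/37, 16/37, 19/37, 20/37, 22/37, 22/37, 31/37, 1]
j=0: u_0=47/540 ∈ [3/37, 8/37) → index 1
j=1: u_1=107/540 ∈ [3/37, 8/37) → index 1
j=2: u_2=167/540 ∈ [8/37, 16/37) → index 2
j=3: u_3=227/540 ∈ [8/37, 16/37) → index 2
j=4: u_4=287/540 ∈ [19/37, 20/37) → index 4
j=5: u_5=347/540 ∈ [22/37, 31/37) → index 7
j=6: u_6=407/540 ∈ [22/37, 31/37) → index 7
j=7: u_7=467/540 ∈ [31/37, 1) → index 8
j=8: u_8=527/540 ∈ [31/37, 1) → index 8

1 1 2 2 4 7 7 8 8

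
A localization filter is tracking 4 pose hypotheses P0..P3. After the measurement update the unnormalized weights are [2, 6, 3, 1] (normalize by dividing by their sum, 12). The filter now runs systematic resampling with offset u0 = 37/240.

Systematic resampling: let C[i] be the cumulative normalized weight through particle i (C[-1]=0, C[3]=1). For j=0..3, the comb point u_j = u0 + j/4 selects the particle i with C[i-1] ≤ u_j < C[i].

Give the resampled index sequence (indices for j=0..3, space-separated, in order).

C = [1/6, 2/3, 11/12, 1]
j=0: u_0=37/240 ∈ [0, 1/6) → index 0
j=1: u_1=97/240 ∈ [1/6, 2/3) → index 1
j=2: u_2=157/240 ∈ [1/6, 2/3) → index 1
j=3: u_3=217/240 ∈ [2/3, 11/12) → index 2

0 1 1 2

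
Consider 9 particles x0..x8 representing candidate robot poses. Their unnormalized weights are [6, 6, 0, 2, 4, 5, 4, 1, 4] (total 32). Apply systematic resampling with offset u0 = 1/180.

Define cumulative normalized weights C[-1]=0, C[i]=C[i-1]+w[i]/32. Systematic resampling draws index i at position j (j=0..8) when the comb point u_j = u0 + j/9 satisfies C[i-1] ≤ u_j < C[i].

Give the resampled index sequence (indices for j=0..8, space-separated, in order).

0 0 1 1 4 4 5 6 8

C = [3/16, 3/8, 3/8, 7/16, 9/16, 23/32, 27/32, 7/8, 1]
j=0: u_0=1/180 ∈ [0, 3/16) → index 0
j=1: u_1=7/60 ∈ [0, 3/16) → index 0
j=2: u_2=41/180 ∈ [3/16, 3/8) → index 1
j=3: u_3=61/180 ∈ [3/16, 3/8) → index 1
j=4: u_4=9/20 ∈ [7/16, 9/16) → index 4
j=5: u_5=101/180 ∈ [7/16, 9/16) → index 4
j=6: u_6=121/180 ∈ [9/16, 23/32) → index 5
j=7: u_7=47/60 ∈ [23/32, 27/32) → index 6
j=8: u_8=161/180 ∈ [7/8, 1) → index 8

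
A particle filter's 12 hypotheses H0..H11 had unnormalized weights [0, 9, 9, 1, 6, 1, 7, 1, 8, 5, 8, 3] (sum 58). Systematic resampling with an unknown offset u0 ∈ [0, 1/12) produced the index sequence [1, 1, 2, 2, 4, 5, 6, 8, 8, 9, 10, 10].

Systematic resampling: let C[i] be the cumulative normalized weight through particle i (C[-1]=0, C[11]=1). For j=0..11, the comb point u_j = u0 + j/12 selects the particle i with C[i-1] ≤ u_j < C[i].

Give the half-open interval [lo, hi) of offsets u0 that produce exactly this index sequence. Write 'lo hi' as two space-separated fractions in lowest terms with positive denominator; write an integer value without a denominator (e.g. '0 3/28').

C = [0, 9/58, 9/29, 19/58, 25/58, 13/29, 33/58, 17/29, 21/29, 47/58, 55/58, 1]
j=0 picked index 1: u0 ∈ [0, 9/58)
j=1 picked index 1: u0 ∈ [-1/12, 25/348)
j=2 picked index 2: u0 ∈ [-1/87, 25/174)
j=3 picked index 2: u0 ∈ [-11/116, 7/116)
j=4 picked index 4: u0 ∈ [-1/174, 17/174)
j=5 picked index 5: u0 ∈ [5/348, 11/348)
j=6 picked index 6: u0 ∈ [-3/58, 2/29)
j=7 picked index 8: u0 ∈ [1/348, 49/348)
j=8 picked index 8: u0 ∈ [-7/87, 5/87)
j=9 picked index 9: u0 ∈ [-3/116, 7/116)
j=10 picked index 10: u0 ∈ [-2/87, 10/87)
j=11 picked index 10: u0 ∈ [-37/348, 11/348)
intersection: [5/348, 11/348)

5/348 11/348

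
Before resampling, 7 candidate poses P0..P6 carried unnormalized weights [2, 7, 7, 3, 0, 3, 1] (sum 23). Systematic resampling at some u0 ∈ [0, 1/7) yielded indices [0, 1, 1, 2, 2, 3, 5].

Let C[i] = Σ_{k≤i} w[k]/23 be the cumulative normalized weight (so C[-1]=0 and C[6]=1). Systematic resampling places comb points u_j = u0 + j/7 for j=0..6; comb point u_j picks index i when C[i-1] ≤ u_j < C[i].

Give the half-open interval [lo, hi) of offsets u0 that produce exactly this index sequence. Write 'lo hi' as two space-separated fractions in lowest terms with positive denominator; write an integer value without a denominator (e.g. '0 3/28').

0 2/23

C = [2/23, 9/23, 16/23, 19/23, 19/23, 22/23, 1]
j=0 picked index 0: u0 ∈ [0, 2/23)
j=1 picked index 1: u0 ∈ [-9/161, 40/161)
j=2 picked index 1: u0 ∈ [-32/161, 17/161)
j=3 picked index 2: u0 ∈ [-6/161, 43/161)
j=4 picked index 2: u0 ∈ [-29/161, 20/161)
j=5 picked index 3: u0 ∈ [-3/161, 18/161)
j=6 picked index 5: u0 ∈ [-5/161, 16/161)
intersection: [0, 2/23)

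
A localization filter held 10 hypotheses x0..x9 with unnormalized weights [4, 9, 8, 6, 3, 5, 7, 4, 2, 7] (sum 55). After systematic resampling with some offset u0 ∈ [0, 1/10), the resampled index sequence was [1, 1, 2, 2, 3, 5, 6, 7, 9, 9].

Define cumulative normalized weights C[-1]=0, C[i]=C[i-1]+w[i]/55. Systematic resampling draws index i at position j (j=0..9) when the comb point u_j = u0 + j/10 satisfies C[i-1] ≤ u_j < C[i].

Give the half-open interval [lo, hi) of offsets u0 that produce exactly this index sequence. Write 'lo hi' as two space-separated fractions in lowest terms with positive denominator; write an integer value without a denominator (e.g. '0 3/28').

C = [4/55, 13/55, 21/55, 27/55, 6/11, 7/11, 42/55, 46/55, 48/55, 1]
j=0 picked index 1: u0 ∈ [4/55, 13/55)
j=1 picked index 1: u0 ∈ [-3/110, 3/22)
j=2 picked index 2: u0 ∈ [2/55, 2/11)
j=3 picked index 2: u0 ∈ [-7/110, 9/110)
j=4 picked index 3: u0 ∈ [-1/55, 1/11)
j=5 picked index 5: u0 ∈ [1/22, 3/22)
j=6 picked index 6: u0 ∈ [2/55, 9/55)
j=7 picked index 7: u0 ∈ [7/110, 3/22)
j=8 picked index 9: u0 ∈ [4/55, 1/5)
j=9 picked index 9: u0 ∈ [-3/110, 1/10)
intersection: [4/55, 9/110)

4/55 9/110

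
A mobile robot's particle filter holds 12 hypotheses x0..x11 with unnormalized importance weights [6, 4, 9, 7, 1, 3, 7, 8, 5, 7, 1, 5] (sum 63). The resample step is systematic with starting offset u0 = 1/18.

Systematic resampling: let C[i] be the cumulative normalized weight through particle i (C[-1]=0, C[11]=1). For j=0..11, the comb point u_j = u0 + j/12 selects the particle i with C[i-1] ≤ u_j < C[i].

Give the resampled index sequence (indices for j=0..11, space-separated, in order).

0 1 2 3 3 5 6 7 8 9 9 11

C = [2/21, 10/63, 19/63, 26/63, 3/7, 10/21, 37/63, 5/7, 50/63, 19/21, 58/63, 1]
j=0: u_0=1/18 ∈ [0, 2/21) → index 0
j=1: u_1=5/36 ∈ [2/21, 10/63) → index 1
j=2: u_2=2/9 ∈ [10/63, 19/63) → index 2
j=3: u_3=11/36 ∈ [19/63, 26/63) → index 3
j=4: u_4=7/18 ∈ [19/63, 26/63) → index 3
j=5: u_5=17/36 ∈ [3/7, 10/21) → index 5
j=6: u_6=5/9 ∈ [10/21, 37/63) → index 6
j=7: u_7=23/36 ∈ [37/63, 5/7) → index 7
j=8: u_8=13/18 ∈ [5/7, 50/63) → index 8
j=9: u_9=29/36 ∈ [50/63, 19/21) → index 9
j=10: u_10=8/9 ∈ [50/63, 19/21) → index 9
j=11: u_11=35/36 ∈ [58/63, 1) → index 11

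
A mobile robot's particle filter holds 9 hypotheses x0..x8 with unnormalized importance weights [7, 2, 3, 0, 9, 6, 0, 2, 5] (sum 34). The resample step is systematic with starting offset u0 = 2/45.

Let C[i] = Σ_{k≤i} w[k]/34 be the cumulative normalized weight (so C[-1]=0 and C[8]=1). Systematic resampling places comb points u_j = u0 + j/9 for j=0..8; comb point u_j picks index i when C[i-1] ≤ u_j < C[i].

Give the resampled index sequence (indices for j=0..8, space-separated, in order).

0 0 2 4 4 4 5 7 8

C = [7/34, 9/34, 6/17, 6/17, 21/34, 27/34, 27/34, 29/34, 1]
j=0: u_0=2/45 ∈ [0, 7/34) → index 0
j=1: u_1=7/45 ∈ [0, 7/34) → index 0
j=2: u_2=4/15 ∈ [9/34, 6/17) → index 2
j=3: u_3=17/45 ∈ [6/17, 21/34) → index 4
j=4: u_4=22/45 ∈ [6/17, 21/34) → index 4
j=5: u_5=3/5 ∈ [6/17, 21/34) → index 4
j=6: u_6=32/45 ∈ [21/34, 27/34) → index 5
j=7: u_7=37/45 ∈ [27/34, 29/34) → index 7
j=8: u_8=14/15 ∈ [29/34, 1) → index 8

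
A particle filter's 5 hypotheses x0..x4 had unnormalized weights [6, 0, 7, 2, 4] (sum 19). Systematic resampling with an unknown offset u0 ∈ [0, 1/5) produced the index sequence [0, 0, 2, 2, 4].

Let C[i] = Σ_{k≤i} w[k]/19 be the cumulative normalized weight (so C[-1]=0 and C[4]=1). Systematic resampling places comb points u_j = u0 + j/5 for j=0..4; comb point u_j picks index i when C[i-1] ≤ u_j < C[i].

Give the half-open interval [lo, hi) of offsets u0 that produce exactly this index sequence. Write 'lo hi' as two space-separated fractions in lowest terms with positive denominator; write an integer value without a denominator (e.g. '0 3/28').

0 8/95

C = [6/19, 6/19, 13/19, 15/19, 1]
j=0 picked index 0: u0 ∈ [0, 6/19)
j=1 picked index 0: u0 ∈ [-1/5, 11/95)
j=2 picked index 2: u0 ∈ [-8/95, 27/95)
j=3 picked index 2: u0 ∈ [-27/95, 8/95)
j=4 picked index 4: u0 ∈ [-1/95, 1/5)
intersection: [0, 8/95)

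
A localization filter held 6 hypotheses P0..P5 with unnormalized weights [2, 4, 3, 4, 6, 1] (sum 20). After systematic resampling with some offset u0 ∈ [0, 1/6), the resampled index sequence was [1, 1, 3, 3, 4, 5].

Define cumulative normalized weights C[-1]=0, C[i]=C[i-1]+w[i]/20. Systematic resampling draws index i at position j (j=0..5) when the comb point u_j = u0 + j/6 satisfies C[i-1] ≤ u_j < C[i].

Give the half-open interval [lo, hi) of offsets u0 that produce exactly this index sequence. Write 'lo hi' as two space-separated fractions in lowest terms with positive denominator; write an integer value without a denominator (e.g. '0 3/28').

C = [1/10, 3/10, 9/20, 13/20, 19/20, 1]
j=0 picked index 1: u0 ∈ [1/10, 3/10)
j=1 picked index 1: u0 ∈ [-1/15, 2/15)
j=2 picked index 3: u0 ∈ [7/60, 19/60)
j=3 picked index 3: u0 ∈ [-1/20, 3/20)
j=4 picked index 4: u0 ∈ [-1/60, 17/60)
j=5 picked index 5: u0 ∈ [7/60, 1/6)
intersection: [7/60, 2/15)

7/60 2/15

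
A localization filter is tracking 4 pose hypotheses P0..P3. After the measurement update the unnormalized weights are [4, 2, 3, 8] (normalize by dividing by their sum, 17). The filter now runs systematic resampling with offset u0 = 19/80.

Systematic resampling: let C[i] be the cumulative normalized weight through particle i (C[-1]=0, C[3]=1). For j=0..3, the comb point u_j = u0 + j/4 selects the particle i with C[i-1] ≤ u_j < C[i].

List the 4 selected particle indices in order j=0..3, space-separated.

C = [4/17, 6/17, 9/17, 1]
j=0: u_0=19/80 ∈ [4/17, 6/17) → index 1
j=1: u_1=39/80 ∈ [6/17, 9/17) → index 2
j=2: u_2=59/80 ∈ [9/17, 1) → index 3
j=3: u_3=79/80 ∈ [9/17, 1) → index 3

1 2 3 3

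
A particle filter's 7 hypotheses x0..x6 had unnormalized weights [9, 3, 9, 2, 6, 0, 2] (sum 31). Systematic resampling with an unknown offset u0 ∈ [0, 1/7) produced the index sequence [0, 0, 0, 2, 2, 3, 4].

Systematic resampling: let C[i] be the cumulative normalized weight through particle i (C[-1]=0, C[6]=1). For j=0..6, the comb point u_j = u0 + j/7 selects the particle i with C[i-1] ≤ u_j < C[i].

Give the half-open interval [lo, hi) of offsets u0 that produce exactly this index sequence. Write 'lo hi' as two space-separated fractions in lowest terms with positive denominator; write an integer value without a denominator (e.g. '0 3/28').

C = [9/31, 12/31, 21/31, 23/31, 29/31, 29/31, 1]
j=0 picked index 0: u0 ∈ [0, 9/31)
j=1 picked index 0: u0 ∈ [-1/7, 32/217)
j=2 picked index 0: u0 ∈ [-2/7, 1/217)
j=3 picked index 2: u0 ∈ [-9/217, 54/217)
j=4 picked index 2: u0 ∈ [-40/217, 23/217)
j=5 picked index 3: u0 ∈ [-8/217, 6/217)
j=6 picked index 4: u0 ∈ [-25/217, 17/217)
intersection: [0, 1/217)

0 1/217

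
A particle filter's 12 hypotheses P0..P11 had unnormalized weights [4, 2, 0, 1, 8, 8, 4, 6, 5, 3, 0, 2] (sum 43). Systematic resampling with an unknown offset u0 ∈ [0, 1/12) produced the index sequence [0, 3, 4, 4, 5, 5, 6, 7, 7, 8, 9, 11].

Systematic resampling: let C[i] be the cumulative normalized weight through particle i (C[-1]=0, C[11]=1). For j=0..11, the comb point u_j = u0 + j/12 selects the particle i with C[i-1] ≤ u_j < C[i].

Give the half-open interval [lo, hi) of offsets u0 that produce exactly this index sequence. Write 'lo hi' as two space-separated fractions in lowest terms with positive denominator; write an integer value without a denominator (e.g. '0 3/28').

29/516 41/516

C = [4/43, 6/43, 6/43, 7/43, 15/43, 23/43, 27/43, 33/43, 38/43, 41/43, 41/43, 1]
j=0 picked index 0: u0 ∈ [0, 4/43)
j=1 picked index 3: u0 ∈ [29/516, 41/516)
j=2 picked index 4: u0 ∈ [-1/258, 47/258)
j=3 picked index 4: u0 ∈ [-15/172, 17/172)
j=4 picked index 5: u0 ∈ [2/129, 26/129)
j=5 picked index 5: u0 ∈ [-35/516, 61/516)
j=6 picked index 6: u0 ∈ [3/86, 11/86)
j=7 picked index 7: u0 ∈ [23/516, 95/516)
j=8 picked index 7: u0 ∈ [-5/129, 13/129)
j=9 picked index 8: u0 ∈ [3/172, 23/172)
j=10 picked index 9: u0 ∈ [13/258, 31/258)
j=11 picked index 11: u0 ∈ [19/516, 1/12)
intersection: [29/516, 41/516)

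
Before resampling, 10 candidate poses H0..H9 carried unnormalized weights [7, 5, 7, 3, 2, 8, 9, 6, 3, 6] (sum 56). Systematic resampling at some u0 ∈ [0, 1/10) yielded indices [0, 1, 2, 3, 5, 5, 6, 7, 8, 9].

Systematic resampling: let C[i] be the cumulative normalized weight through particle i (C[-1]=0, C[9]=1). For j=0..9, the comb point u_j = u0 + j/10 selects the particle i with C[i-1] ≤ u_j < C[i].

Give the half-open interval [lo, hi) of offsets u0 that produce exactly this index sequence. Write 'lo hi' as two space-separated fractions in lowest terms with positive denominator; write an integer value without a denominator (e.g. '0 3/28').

11/280 1/14

C = [1/8, 3/14, 19/56, 11/28, 3/7, 4/7, 41/56, 47/56, 25/28, 1]
j=0 picked index 0: u0 ∈ [0, 1/8)
j=1 picked index 1: u0 ∈ [1/40, 4/35)
j=2 picked index 2: u0 ∈ [1/70, 39/280)
j=3 picked index 3: u0 ∈ [11/280, 13/140)
j=4 picked index 5: u0 ∈ [1/35, 6/35)
j=5 picked index 5: u0 ∈ [-1/14, 1/14)
j=6 picked index 6: u0 ∈ [-1/35, 37/280)
j=7 picked index 7: u0 ∈ [9/280, 39/280)
j=8 picked index 8: u0 ∈ [11/280, 13/140)
j=9 picked index 9: u0 ∈ [-1/140, 1/10)
intersection: [11/280, 1/14)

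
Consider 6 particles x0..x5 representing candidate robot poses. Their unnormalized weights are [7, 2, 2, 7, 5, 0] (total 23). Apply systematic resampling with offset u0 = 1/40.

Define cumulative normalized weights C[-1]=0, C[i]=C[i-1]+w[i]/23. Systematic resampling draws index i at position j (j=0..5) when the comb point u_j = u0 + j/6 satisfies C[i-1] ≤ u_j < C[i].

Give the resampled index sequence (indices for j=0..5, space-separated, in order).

C = [7/23, 9/23, 11/23, 18/23, 1, 1]
j=0: u_0=1/40 ∈ [0, 7/23) → index 0
j=1: u_1=23/120 ∈ [0, 7/23) → index 0
j=2: u_2=43/120 ∈ [7/23, 9/23) → index 1
j=3: u_3=21/40 ∈ [11/23, 18/23) → index 3
j=4: u_4=83/120 ∈ [11/23, 18/23) → index 3
j=5: u_5=103/120 ∈ [18/23, 1) → index 4

0 0 1 3 3 4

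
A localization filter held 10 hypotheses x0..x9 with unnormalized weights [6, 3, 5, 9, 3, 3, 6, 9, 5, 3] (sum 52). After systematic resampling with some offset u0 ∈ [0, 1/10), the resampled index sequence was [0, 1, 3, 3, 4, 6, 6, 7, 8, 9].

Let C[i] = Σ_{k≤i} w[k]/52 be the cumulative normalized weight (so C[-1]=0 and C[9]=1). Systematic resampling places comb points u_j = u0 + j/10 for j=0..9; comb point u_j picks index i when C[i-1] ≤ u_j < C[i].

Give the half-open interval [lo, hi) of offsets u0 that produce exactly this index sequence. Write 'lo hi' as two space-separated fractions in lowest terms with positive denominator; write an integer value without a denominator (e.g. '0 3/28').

9/130 19/260

C = [3/26, 9/52, 7/26, 23/52, 1/2, 29/52, 35/52, 11/13, 49/52, 1]
j=0 picked index 0: u0 ∈ [0, 3/26)
j=1 picked index 1: u0 ∈ [1/65, 19/260)
j=2 picked index 3: u0 ∈ [9/130, 63/260)
j=3 picked index 3: u0 ∈ [-2/65, 37/260)
j=4 picked index 4: u0 ∈ [11/260, 1/10)
j=5 picked index 6: u0 ∈ [3/52, 9/52)
j=6 picked index 6: u0 ∈ [-11/260, 19/260)
j=7 picked index 7: u0 ∈ [-7/260, 19/130)
j=8 picked index 8: u0 ∈ [3/65, 37/260)
j=9 picked index 9: u0 ∈ [11/260, 1/10)
intersection: [9/130, 19/260)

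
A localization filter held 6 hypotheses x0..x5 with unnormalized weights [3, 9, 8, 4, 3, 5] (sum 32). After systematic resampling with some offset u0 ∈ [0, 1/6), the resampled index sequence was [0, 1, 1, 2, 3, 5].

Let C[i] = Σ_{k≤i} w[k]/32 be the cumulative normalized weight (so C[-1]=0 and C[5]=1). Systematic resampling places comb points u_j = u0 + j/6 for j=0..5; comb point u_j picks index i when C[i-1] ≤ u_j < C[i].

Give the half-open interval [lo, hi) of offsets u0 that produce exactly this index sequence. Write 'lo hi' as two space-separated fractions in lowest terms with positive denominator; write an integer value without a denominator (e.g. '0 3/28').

C = [3/32, 3/8, 5/8, 3/4, 27/32, 1]
j=0 picked index 0: u0 ∈ [0, 3/32)
j=1 picked index 1: u0 ∈ [-7/96, 5/24)
j=2 picked index 1: u0 ∈ [-23/96, 1/24)
j=3 picked index 2: u0 ∈ [-1/8, 1/8)
j=4 picked index 3: u0 ∈ [-1/24, 1/12)
j=5 picked index 5: u0 ∈ [1/96, 1/6)
intersection: [1/96, 1/24)

1/96 1/24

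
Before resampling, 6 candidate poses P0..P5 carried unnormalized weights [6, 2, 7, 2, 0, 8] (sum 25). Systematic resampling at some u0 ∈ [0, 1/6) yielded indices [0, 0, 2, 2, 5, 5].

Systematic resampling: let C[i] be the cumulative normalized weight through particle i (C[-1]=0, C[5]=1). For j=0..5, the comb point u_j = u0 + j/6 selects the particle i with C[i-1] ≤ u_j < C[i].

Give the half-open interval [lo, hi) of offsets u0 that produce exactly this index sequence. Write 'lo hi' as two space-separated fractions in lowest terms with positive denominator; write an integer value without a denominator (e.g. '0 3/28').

C = [6/25, 8/25, 3/5, 17/25, 17/25, 1]
j=0 picked index 0: u0 ∈ [0, 6/25)
j=1 picked index 0: u0 ∈ [-1/6, 11/150)
j=2 picked index 2: u0 ∈ [-1/75, 4/15)
j=3 picked index 2: u0 ∈ [-9/50, 1/10)
j=4 picked index 5: u0 ∈ [1/75, 1/3)
j=5 picked index 5: u0 ∈ [-23/150, 1/6)
intersection: [1/75, 11/150)

1/75 11/150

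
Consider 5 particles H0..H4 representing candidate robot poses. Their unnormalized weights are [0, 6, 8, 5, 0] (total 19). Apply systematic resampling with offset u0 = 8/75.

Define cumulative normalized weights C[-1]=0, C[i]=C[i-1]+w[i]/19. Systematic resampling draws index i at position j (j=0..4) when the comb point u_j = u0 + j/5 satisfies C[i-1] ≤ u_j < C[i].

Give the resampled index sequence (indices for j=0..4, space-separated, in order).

1 1 2 2 3

C = [0, 6/19, 14/19, 1, 1]
j=0: u_0=8/75 ∈ [0, 6/19) → index 1
j=1: u_1=23/75 ∈ [0, 6/19) → index 1
j=2: u_2=38/75 ∈ [6/19, 14/19) → index 2
j=3: u_3=53/75 ∈ [6/19, 14/19) → index 2
j=4: u_4=68/75 ∈ [14/19, 1) → index 3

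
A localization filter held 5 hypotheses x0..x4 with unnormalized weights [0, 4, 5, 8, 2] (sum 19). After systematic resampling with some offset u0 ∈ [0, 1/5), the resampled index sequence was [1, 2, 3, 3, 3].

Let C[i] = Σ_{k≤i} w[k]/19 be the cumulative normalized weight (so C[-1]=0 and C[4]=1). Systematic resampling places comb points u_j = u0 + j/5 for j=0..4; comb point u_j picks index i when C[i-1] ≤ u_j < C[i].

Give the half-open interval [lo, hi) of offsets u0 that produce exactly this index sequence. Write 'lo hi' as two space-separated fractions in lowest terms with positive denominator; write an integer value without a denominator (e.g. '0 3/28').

7/95 9/95

C = [0, 4/19, 9/19, 17/19, 1]
j=0 picked index 1: u0 ∈ [0, 4/19)
j=1 picked index 2: u0 ∈ [1/95, 26/95)
j=2 picked index 3: u0 ∈ [7/95, 47/95)
j=3 picked index 3: u0 ∈ [-12/95, 28/95)
j=4 picked index 3: u0 ∈ [-31/95, 9/95)
intersection: [7/95, 9/95)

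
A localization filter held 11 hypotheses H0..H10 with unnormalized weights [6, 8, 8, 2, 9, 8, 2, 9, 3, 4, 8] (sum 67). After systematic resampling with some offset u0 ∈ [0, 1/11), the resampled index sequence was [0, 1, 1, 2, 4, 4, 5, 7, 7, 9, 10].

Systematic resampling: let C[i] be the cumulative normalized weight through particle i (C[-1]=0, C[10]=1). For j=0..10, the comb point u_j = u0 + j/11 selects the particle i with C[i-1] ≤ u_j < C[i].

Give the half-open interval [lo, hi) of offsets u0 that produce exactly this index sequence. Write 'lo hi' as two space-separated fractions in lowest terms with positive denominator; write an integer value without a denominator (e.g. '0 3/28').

4/737 20/737

C = [6/67, 14/67, 22/67, 24/67, 33/67, 41/67, 43/67, 52/67, 55/67, 59/67, 1]
j=0 picked index 0: u0 ∈ [0, 6/67)
j=1 picked index 1: u0 ∈ [-1/737, 87/737)
j=2 picked index 1: u0 ∈ [-68/737, 20/737)
j=3 picked index 2: u0 ∈ [-47/737, 41/737)
j=4 picked index 4: u0 ∈ [-4/737, 95/737)
j=5 picked index 4: u0 ∈ [-71/737, 28/737)
j=6 picked index 5: u0 ∈ [-39/737, 49/737)
j=7 picked index 7: u0 ∈ [4/737, 103/737)
j=8 picked index 7: u0 ∈ [-63/737, 36/737)
j=9 picked index 9: u0 ∈ [2/737, 46/737)
j=10 picked index 10: u0 ∈ [-21/737, 1/11)
intersection: [4/737, 20/737)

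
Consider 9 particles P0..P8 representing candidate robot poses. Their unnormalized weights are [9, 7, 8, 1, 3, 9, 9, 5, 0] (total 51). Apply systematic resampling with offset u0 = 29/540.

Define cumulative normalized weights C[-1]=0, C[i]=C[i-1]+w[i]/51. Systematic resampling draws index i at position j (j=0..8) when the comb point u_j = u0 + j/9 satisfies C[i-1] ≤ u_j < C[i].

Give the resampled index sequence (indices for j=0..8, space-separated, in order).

0 0 1 2 4 5 5 6 7

C = [3/17, 16/51, 8/17, 25/51, 28/51, 37/51, 46/51, 1, 1]
j=0: u_0=29/540 ∈ [0, 3/17) → index 0
j=1: u_1=89/540 ∈ [0, 3/17) → index 0
j=2: u_2=149/540 ∈ [3/17, 16/51) → index 1
j=3: u_3=209/540 ∈ [16/51, 8/17) → index 2
j=4: u_4=269/540 ∈ [25/51, 28/51) → index 4
j=5: u_5=329/540 ∈ [28/51, 37/51) → index 5
j=6: u_6=389/540 ∈ [28/51, 37/51) → index 5
j=7: u_7=449/540 ∈ [37/51, 46/51) → index 6
j=8: u_8=509/540 ∈ [46/51, 1) → index 7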